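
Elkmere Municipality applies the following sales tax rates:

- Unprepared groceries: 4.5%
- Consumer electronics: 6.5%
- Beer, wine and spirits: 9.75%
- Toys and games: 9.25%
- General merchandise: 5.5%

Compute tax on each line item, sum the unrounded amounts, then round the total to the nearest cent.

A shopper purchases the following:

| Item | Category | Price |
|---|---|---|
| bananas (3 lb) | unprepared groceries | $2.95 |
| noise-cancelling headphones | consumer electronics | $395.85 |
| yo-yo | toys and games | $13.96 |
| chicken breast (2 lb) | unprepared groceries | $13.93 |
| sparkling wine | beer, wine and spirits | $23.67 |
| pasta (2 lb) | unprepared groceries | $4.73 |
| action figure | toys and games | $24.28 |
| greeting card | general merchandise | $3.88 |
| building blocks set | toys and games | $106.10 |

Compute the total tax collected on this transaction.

Bananas (3 lb) $2.95: unprepared groceries → 4.5% → $0.13275
Noise-cancelling headphones $395.85: consumer electronics → 6.5% → $25.73025
Yo-yo $13.96: toys and games → 9.25% → $1.2913
Chicken breast (2 lb) $13.93: unprepared groceries → 4.5% → $0.62685
Sparkling wine $23.67: beer, wine and spirits → 9.75% → $2.307825
Pasta (2 lb) $4.73: unprepared groceries → 4.5% → $0.21285
Action figure $24.28: toys and games → 9.25% → $2.2459
Greeting card $3.88: general merchandise → 5.5% → $0.2134
Building blocks set $106.10: toys and games → 9.25% → $9.81425
Unrounded tax sum = $42.575375 → $42.58

$42.58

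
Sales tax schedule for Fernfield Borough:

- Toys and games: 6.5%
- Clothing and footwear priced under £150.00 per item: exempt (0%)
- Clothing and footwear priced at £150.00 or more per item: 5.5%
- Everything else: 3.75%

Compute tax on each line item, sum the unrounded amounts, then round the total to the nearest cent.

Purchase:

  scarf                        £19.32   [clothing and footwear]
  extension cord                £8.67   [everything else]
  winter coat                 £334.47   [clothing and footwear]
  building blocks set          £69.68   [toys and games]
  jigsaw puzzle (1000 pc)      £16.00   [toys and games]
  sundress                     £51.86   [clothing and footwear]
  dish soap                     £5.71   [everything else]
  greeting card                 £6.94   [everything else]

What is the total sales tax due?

£24.76

Scarf £19.32: clothing and footwear, under £150.00 → 0% → £0.00
Extension cord £8.67: everything else → 3.75% → £0.325125
Winter coat £334.47: clothing and footwear, £150.00 or more → 5.5% → £18.39585
Building blocks set £69.68: toys and games → 6.5% → £4.5292
Jigsaw puzzle (1000 pc) £16.00: toys and games → 6.5% → £1.04
Sundress £51.86: clothing and footwear, under £150.00 → 0% → £0.00
Dish soap £5.71: everything else → 3.75% → £0.214125
Greeting card £6.94: everything else → 3.75% → £0.26025
Unrounded tax sum = £24.76455 → £24.76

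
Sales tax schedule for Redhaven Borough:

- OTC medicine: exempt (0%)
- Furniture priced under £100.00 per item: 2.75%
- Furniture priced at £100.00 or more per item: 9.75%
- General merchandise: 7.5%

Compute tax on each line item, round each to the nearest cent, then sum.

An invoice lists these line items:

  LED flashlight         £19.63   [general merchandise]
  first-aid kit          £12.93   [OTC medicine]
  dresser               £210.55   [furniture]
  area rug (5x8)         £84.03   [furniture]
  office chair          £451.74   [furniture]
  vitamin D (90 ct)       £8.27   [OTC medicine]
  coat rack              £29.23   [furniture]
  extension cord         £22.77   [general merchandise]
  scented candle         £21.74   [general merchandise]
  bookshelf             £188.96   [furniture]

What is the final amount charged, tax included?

LED flashlight £19.63: general merchandise → 7.5% → £1.47
First-aid kit £12.93: OTC medicine → 0% → £0.00
Dresser £210.55: furniture, £100.00 or more → 9.75% → £20.53
Area rug (5x8) £84.03: furniture, under £100.00 → 2.75% → £2.31
Office chair £451.74: furniture, £100.00 or more → 9.75% → £44.04
Vitamin D (90 ct) £8.27: OTC medicine → 0% → £0.00
Coat rack £29.23: furniture, under £100.00 → 2.75% → £0.80
Extension cord £22.77: general merchandise → 7.5% → £1.71
Scented candle £21.74: general merchandise → 7.5% → £1.63
Bookshelf £188.96: furniture, £100.00 or more → 9.75% → £18.42
Subtotal = £1049.85; tax = £90.91; total due = £1140.76

£1140.76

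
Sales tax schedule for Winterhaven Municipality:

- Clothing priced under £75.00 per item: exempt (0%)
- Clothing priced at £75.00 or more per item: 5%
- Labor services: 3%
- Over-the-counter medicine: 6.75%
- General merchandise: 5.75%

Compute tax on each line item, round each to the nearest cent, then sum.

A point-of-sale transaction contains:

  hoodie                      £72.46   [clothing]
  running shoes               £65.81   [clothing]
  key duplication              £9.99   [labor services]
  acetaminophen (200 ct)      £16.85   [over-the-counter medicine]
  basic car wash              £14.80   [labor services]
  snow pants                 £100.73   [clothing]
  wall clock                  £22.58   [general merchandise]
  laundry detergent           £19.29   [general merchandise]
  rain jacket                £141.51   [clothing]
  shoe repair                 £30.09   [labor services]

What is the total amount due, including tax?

Hoodie £72.46: clothing, under £75.00 → 0% → £0.00
Running shoes £65.81: clothing, under £75.00 → 0% → £0.00
Key duplication £9.99: labor services → 3% → £0.30
Acetaminophen (200 ct) £16.85: over-the-counter medicine → 6.75% → £1.14
Basic car wash £14.80: labor services → 3% → £0.44
Snow pants £100.73: clothing, £75.00 or more → 5% → £5.04
Wall clock £22.58: general merchandise → 5.75% → £1.30
Laundry detergent £19.29: general merchandise → 5.75% → £1.11
Rain jacket £141.51: clothing, £75.00 or more → 5% → £7.08
Shoe repair £30.09: labor services → 3% → £0.90
Subtotal = £494.11; tax = £17.31; total due = £511.42

£511.42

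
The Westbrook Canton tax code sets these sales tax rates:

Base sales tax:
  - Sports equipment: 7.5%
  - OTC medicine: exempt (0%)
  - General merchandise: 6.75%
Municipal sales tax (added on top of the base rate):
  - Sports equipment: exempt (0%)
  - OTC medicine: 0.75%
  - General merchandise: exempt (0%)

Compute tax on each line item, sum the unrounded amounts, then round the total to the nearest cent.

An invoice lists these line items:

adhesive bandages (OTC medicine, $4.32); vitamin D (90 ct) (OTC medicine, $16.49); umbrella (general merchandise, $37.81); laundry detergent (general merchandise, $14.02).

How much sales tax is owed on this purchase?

Adhesive bandages $4.32: OTC medicine → 0% + 0.75% municipal = 0.75% → $0.0324
Vitamin D (90 ct) $16.49: OTC medicine → 0% + 0.75% municipal = 0.75% → $0.123675
Umbrella $37.81: general merchandise → 6.75% + 0% municipal = 6.75% → $2.552175
Laundry detergent $14.02: general merchandise → 6.75% + 0% municipal = 6.75% → $0.94635
Unrounded tax sum = $3.6546 → $3.65

$3.65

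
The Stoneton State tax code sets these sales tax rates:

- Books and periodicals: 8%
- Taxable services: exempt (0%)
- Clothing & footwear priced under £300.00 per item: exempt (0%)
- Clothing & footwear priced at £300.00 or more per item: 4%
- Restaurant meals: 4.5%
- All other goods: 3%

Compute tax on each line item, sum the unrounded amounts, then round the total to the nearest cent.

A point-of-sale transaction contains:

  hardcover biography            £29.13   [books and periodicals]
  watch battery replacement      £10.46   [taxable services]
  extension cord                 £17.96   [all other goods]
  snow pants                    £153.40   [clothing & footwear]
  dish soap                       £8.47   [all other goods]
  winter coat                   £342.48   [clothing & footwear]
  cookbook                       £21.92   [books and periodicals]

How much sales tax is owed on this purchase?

£18.58

Hardcover biography £29.13: books and periodicals → 8% → £2.3304
Watch battery replacement £10.46: taxable services → 0% → £0.00
Extension cord £17.96: all other goods → 3% → £0.5388
Snow pants £153.40: clothing & footwear, under £300.00 → 0% → £0.00
Dish soap £8.47: all other goods → 3% → £0.2541
Winter coat £342.48: clothing & footwear, £300.00 or more → 4% → £13.6992
Cookbook £21.92: books and periodicals → 8% → £1.7536
Unrounded tax sum = £18.5761 → £18.58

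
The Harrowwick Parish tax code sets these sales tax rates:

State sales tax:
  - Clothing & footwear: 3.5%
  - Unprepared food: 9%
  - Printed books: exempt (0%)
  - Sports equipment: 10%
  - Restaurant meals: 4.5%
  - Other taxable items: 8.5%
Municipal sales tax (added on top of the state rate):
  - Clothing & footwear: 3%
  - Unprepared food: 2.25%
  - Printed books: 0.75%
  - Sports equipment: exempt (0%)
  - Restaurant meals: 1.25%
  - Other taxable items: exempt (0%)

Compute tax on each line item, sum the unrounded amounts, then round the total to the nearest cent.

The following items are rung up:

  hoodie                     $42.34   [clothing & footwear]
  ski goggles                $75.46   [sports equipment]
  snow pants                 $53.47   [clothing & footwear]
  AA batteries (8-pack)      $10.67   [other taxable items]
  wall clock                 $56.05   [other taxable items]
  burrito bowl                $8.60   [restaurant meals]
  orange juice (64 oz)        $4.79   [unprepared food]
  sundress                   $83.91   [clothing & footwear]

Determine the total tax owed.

$25.93

Hoodie $42.34: clothing & footwear → 3.5% + 3% municipal = 6.5% → $2.7521
Ski goggles $75.46: sports equipment → 10% + 0% municipal = 10% → $7.546
Snow pants $53.47: clothing & footwear → 3.5% + 3% municipal = 6.5% → $3.47555
AA batteries (8-pack) $10.67: other taxable items → 8.5% + 0% municipal = 8.5% → $0.90695
Wall clock $56.05: other taxable items → 8.5% + 0% municipal = 8.5% → $4.76425
Burrito bowl $8.60: restaurant meals → 4.5% + 1.25% municipal = 5.75% → $0.4945
Orange juice (64 oz) $4.79: unprepared food → 9% + 2.25% municipal = 11.25% → $0.538875
Sundress $83.91: clothing & footwear → 3.5% + 3% municipal = 6.5% → $5.45415
Unrounded tax sum = $25.932375 → $25.93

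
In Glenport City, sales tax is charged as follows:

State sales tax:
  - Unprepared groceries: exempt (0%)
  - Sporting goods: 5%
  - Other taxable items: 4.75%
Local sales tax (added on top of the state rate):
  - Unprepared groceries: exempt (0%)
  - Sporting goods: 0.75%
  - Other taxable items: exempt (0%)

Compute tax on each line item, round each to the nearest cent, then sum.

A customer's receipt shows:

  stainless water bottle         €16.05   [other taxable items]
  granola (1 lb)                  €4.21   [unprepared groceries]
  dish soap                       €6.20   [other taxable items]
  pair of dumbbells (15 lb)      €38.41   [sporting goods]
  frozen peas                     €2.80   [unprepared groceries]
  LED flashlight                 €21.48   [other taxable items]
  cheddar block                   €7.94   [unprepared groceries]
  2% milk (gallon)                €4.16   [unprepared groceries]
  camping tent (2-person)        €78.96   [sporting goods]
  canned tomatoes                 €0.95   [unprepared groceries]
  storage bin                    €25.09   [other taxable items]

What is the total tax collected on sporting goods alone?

Pair of dumbbells (15 lb) €38.41: sporting goods → 5% + 0.75% local = 5.75% → €2.21
Camping tent (2-person) €78.96: sporting goods → 5% + 0.75% local = 5.75% → €4.54
Tax on sporting goods = €2.21 + €4.54 = €6.75

€6.75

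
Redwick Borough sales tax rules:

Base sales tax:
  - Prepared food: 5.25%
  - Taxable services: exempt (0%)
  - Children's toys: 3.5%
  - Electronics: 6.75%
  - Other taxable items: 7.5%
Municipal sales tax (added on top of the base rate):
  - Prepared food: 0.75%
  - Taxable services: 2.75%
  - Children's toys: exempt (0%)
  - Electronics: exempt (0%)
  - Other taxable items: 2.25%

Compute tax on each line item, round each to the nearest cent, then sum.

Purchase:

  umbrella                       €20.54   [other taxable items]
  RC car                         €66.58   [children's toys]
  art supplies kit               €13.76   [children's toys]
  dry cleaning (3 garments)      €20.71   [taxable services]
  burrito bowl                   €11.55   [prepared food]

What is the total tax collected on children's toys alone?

€2.81

RC car €66.58: children's toys → 3.5% + 0% municipal = 3.5% → €2.33
Art supplies kit €13.76: children's toys → 3.5% + 0% municipal = 3.5% → €0.48
Tax on children's toys = €2.33 + €0.48 = €2.81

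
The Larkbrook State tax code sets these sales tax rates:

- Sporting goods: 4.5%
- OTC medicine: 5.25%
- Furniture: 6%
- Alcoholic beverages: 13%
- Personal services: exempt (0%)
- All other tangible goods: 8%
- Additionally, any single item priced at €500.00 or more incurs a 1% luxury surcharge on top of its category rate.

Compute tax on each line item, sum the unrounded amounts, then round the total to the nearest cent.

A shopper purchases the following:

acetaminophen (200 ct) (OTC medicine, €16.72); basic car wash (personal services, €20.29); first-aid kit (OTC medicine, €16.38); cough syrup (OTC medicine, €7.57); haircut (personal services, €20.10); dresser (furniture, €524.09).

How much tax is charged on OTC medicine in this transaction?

Acetaminophen (200 ct) €16.72: OTC medicine → 5.25% → €0.8778
First-aid kit €16.38: OTC medicine → 5.25% → €0.85995
Cough syrup €7.57: OTC medicine → 5.25% → €0.397425
Tax on OTC medicine: unrounded sum = €2.135175 → €2.14

€2.14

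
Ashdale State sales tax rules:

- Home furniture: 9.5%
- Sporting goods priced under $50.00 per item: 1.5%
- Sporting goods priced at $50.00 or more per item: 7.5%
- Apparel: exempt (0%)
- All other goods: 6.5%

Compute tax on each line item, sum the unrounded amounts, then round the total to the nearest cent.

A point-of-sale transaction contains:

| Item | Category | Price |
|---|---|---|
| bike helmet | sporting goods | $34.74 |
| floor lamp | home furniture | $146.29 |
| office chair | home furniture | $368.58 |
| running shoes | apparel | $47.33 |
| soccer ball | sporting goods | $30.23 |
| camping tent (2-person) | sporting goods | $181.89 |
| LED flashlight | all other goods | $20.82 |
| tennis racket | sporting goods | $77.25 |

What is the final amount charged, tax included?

$977.81

Bike helmet $34.74: sporting goods, under $50.00 → 1.5% → $0.5211
Floor lamp $146.29: home furniture → 9.5% → $13.89755
Office chair $368.58: home furniture → 9.5% → $35.0151
Running shoes $47.33: apparel → 0% → $0.00
Soccer ball $30.23: sporting goods, under $50.00 → 1.5% → $0.45345
Camping tent (2-person) $181.89: sporting goods, $50.00 or more → 7.5% → $13.64175
LED flashlight $20.82: all other goods → 6.5% → $1.3533
Tennis racket $77.25: sporting goods, $50.00 or more → 7.5% → $5.79375
Subtotal = $907.13; unrounded tax = $70.676 → $70.68; total due = $977.81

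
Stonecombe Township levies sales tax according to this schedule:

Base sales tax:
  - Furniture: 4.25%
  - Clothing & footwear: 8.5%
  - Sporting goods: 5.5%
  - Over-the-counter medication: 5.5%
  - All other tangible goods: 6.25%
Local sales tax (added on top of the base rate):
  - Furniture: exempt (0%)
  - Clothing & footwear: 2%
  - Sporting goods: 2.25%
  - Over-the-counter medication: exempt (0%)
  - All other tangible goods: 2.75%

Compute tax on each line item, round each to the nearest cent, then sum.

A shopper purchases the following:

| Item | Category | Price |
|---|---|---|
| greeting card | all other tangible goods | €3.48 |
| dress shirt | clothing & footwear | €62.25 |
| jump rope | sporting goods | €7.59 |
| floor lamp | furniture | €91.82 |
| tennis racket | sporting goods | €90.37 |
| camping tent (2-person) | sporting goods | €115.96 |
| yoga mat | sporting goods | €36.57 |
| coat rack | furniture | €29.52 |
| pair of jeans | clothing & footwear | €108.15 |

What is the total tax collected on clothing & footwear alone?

€17.90

Dress shirt €62.25: clothing & footwear → 8.5% + 2% local = 10.5% → €6.54
Pair of jeans €108.15: clothing & footwear → 8.5% + 2% local = 10.5% → €11.36
Tax on clothing & footwear = €6.54 + €11.36 = €17.90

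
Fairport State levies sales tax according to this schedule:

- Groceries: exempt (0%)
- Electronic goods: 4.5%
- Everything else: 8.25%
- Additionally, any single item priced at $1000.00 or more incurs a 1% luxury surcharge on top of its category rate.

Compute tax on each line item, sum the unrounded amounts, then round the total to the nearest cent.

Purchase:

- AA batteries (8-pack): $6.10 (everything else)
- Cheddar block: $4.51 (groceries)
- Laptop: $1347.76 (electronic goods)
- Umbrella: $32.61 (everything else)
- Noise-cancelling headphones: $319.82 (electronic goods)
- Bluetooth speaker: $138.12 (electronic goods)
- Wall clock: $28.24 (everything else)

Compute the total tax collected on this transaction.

AA batteries (8-pack) $6.10: everything else → 8.25% → $0.50325
Cheddar block $4.51: groceries → 0% → $0.00
Laptop $1347.76: electronic goods → 4.5% + 1% surcharge = 5.5% → $74.1268
Umbrella $32.61: everything else → 8.25% → $2.690325
Noise-cancelling headphones $319.82: electronic goods → 4.5% → $14.3919
Bluetooth speaker $138.12: electronic goods → 4.5% → $6.2154
Wall clock $28.24: everything else → 8.25% → $2.3298
Unrounded tax sum = $100.257475 → $100.26

$100.26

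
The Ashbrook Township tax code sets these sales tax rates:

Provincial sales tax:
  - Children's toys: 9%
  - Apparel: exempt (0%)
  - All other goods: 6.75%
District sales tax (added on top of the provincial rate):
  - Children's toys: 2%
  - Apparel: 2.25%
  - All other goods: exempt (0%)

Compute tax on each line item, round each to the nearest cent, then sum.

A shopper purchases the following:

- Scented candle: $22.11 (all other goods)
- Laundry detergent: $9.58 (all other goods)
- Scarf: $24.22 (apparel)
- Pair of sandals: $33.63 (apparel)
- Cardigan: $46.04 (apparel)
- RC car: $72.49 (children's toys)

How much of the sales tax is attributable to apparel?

$2.34

Scarf $24.22: apparel → 0% + 2.25% district = 2.25% → $0.54
Pair of sandals $33.63: apparel → 0% + 2.25% district = 2.25% → $0.76
Cardigan $46.04: apparel → 0% + 2.25% district = 2.25% → $1.04
Tax on apparel = $0.54 + $0.76 + $1.04 = $2.34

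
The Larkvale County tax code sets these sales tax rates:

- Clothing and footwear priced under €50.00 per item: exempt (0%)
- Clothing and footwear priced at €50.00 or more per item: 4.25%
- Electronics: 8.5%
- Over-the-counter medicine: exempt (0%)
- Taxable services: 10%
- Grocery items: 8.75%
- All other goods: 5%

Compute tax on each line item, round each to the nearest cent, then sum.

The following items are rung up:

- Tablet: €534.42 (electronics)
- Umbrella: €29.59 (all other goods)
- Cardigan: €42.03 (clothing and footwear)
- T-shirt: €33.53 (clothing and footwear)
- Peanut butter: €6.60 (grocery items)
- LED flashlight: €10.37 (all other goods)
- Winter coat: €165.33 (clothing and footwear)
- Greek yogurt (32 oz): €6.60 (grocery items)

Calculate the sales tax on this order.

€55.62

Tablet €534.42: electronics → 8.5% → €45.43
Umbrella €29.59: all other goods → 5% → €1.48
Cardigan €42.03: clothing and footwear, under €50.00 → 0% → €0.00
T-shirt €33.53: clothing and footwear, under €50.00 → 0% → €0.00
Peanut butter €6.60: grocery items → 8.75% → €0.58
LED flashlight €10.37: all other goods → 5% → €0.52
Winter coat €165.33: clothing and footwear, €50.00 or more → 4.25% → €7.03
Greek yogurt (32 oz) €6.60: grocery items → 8.75% → €0.58
Total tax = €45.43 + €1.48 + €0.58 + €0.52 + €7.03 + €0.58 = €55.62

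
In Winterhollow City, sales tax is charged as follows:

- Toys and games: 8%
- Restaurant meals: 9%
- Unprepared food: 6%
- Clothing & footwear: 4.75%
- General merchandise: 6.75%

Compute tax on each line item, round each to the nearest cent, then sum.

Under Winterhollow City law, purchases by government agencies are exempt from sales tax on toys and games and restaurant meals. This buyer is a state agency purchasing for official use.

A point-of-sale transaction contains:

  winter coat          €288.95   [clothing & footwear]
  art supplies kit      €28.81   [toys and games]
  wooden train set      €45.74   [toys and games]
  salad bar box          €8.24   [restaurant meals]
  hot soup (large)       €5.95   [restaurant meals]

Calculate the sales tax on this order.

€13.73

Winter coat €288.95: clothing & footwear → 4.75% → €13.73
Art supplies kit €28.81: toys and games, buyer-exempt → 0% → €0.00
Wooden train set €45.74: toys and games, buyer-exempt → 0% → €0.00
Salad bar box €8.24: restaurant meals, buyer-exempt → 0% → €0.00
Hot soup (large) €5.95: restaurant meals, buyer-exempt → 0% → €0.00
Total tax = €13.73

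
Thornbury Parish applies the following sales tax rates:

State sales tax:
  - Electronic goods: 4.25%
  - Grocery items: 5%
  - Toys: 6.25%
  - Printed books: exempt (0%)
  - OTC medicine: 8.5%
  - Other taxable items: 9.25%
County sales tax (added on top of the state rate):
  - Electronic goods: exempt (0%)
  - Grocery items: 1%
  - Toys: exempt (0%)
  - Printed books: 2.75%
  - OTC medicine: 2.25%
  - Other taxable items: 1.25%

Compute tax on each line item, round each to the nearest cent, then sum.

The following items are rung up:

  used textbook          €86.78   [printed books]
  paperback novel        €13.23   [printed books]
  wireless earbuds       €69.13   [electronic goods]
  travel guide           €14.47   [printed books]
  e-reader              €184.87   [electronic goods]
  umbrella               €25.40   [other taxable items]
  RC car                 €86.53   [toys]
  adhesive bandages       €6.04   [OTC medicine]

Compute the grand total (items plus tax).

€509.13

Used textbook €86.78: printed books → 0% + 2.75% county = 2.75% → €2.39
Paperback novel €13.23: printed books → 0% + 2.75% county = 2.75% → €0.36
Wireless earbuds €69.13: electronic goods → 4.25% + 0% county = 4.25% → €2.94
Travel guide €14.47: printed books → 0% + 2.75% county = 2.75% → €0.40
E-reader €184.87: electronic goods → 4.25% + 0% county = 4.25% → €7.86
Umbrella €25.40: other taxable items → 9.25% + 1.25% county = 10.5% → €2.67
RC car €86.53: toys → 6.25% + 0% county = 6.25% → €5.41
Adhesive bandages €6.04: OTC medicine → 8.5% + 2.25% county = 10.75% → €0.65
Subtotal = €486.45; tax = €22.68; total due = €509.13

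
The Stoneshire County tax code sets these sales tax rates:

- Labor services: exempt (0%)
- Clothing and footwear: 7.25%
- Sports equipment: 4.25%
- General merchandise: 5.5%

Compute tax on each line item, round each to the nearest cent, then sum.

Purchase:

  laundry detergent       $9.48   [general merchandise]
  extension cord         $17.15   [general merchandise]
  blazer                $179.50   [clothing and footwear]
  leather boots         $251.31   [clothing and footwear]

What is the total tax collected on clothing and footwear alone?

Blazer $179.50: clothing and footwear → 7.25% → $13.01
Leather boots $251.31: clothing and footwear → 7.25% → $18.22
Tax on clothing and footwear = $13.01 + $18.22 = $31.23

$31.23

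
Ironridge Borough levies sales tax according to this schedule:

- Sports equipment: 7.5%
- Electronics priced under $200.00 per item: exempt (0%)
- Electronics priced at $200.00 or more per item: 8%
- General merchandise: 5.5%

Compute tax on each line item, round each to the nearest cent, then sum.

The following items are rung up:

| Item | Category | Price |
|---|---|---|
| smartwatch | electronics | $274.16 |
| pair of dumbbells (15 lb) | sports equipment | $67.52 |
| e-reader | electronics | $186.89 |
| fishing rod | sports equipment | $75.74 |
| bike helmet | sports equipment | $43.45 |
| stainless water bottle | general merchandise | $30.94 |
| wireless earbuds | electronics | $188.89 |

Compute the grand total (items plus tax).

$905.22

Smartwatch $274.16: electronics, $200.00 or more → 8% → $21.93
Pair of dumbbells (15 lb) $67.52: sports equipment → 7.5% → $5.06
E-reader $186.89: electronics, under $200.00 → 0% → $0.00
Fishing rod $75.74: sports equipment → 7.5% → $5.68
Bike helmet $43.45: sports equipment → 7.5% → $3.26
Stainless water bottle $30.94: general merchandise → 5.5% → $1.70
Wireless earbuds $188.89: electronics, under $200.00 → 0% → $0.00
Subtotal = $867.59; tax = $37.63; total due = $905.22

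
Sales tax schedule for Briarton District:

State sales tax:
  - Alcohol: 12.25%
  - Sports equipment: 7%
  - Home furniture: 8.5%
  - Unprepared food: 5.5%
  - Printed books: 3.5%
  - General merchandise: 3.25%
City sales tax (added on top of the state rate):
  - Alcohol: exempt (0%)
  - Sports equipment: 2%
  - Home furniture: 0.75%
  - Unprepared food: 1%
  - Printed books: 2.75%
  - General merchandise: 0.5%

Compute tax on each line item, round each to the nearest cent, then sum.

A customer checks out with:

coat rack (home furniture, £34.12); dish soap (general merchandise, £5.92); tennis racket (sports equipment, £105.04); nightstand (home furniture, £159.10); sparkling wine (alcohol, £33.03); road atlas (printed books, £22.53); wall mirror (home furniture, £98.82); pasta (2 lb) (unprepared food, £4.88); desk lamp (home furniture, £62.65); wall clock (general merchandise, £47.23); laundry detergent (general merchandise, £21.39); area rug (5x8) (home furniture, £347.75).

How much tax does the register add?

Coat rack £34.12: home furniture → 8.5% + 0.75% city = 9.25% → £3.16
Dish soap £5.92: general merchandise → 3.25% + 0.5% city = 3.75% → £0.22
Tennis racket £105.04: sports equipment → 7% + 2% city = 9% → £9.45
Nightstand £159.10: home furniture → 8.5% + 0.75% city = 9.25% → £14.72
Sparkling wine £33.03: alcohol → 12.25% + 0% city = 12.25% → £4.05
Road atlas £22.53: printed books → 3.5% + 2.75% city = 6.25% → £1.41
Wall mirror £98.82: home furniture → 8.5% + 0.75% city = 9.25% → £9.14
Pasta (2 lb) £4.88: unprepared food → 5.5% + 1% city = 6.5% → £0.32
Desk lamp £62.65: home furniture → 8.5% + 0.75% city = 9.25% → £5.80
Wall clock £47.23: general merchandise → 3.25% + 0.5% city = 3.75% → £1.77
Laundry detergent £21.39: general merchandise → 3.25% + 0.5% city = 3.75% → £0.80
Area rug (5x8) £347.75: home furniture → 8.5% + 0.75% city = 9.25% → £32.17
Total tax = £3.16 + £0.22 + £9.45 + £14.72 + £4.05 + £1.41 + £9.14 + £0.32 + £5.80 + £1.77 + £0.80 + £32.17 = £83.01

£83.01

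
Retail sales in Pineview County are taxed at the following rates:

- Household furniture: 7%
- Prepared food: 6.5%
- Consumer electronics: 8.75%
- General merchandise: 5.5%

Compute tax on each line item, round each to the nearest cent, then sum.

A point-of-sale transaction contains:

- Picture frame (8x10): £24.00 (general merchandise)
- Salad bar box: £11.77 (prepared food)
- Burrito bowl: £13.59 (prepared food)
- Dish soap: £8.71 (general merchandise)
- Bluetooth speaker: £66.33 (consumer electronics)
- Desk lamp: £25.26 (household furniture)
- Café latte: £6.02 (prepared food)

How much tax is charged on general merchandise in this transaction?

£1.80

Picture frame (8x10) £24.00: general merchandise → 5.5% → £1.32
Dish soap £8.71: general merchandise → 5.5% → £0.48
Tax on general merchandise = £1.32 + £0.48 = £1.80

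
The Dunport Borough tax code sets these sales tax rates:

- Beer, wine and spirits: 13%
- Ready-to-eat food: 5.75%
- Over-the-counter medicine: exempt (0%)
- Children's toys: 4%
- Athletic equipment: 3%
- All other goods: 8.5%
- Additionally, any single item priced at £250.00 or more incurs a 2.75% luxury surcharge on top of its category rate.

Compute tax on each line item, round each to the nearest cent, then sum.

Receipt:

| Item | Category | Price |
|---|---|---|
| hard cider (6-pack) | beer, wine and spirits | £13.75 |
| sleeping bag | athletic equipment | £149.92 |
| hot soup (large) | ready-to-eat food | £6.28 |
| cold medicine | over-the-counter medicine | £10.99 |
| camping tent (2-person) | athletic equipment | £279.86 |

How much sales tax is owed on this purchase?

£22.74

Hard cider (6-pack) £13.75: beer, wine and spirits → 13% → £1.79
Sleeping bag £149.92: athletic equipment → 3% → £4.50
Hot soup (large) £6.28: ready-to-eat food → 5.75% → £0.36
Cold medicine £10.99: over-the-counter medicine → 0% → £0.00
Camping tent (2-person) £279.86: athletic equipment → 3% + 2.75% surcharge = 5.75% → £16.09
Total tax = £1.79 + £4.50 + £0.36 + £16.09 = £22.74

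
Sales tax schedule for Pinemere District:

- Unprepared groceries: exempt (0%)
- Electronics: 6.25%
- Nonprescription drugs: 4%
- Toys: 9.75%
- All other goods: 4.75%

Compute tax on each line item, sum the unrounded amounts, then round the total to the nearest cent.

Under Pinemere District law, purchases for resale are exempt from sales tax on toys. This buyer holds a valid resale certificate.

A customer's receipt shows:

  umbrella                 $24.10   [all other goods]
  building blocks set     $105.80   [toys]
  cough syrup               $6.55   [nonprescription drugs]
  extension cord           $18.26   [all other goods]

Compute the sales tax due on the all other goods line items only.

$2.01

Umbrella $24.10: all other goods → 4.75% → $1.14475
Extension cord $18.26: all other goods → 4.75% → $0.86735
Tax on all other goods: unrounded sum = $2.0121 → $2.01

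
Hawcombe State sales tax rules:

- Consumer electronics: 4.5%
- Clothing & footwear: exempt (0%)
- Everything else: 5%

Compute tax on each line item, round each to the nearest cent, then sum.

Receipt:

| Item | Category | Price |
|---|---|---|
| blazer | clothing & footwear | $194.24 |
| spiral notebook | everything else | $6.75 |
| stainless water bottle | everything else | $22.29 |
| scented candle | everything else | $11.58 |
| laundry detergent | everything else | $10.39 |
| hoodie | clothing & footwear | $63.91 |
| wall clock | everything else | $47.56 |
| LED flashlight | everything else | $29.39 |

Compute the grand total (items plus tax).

$392.51

Blazer $194.24: clothing & footwear → 0% → $0.00
Spiral notebook $6.75: everything else → 5% → $0.34
Stainless water bottle $22.29: everything else → 5% → $1.11
Scented candle $11.58: everything else → 5% → $0.58
Laundry detergent $10.39: everything else → 5% → $0.52
Hoodie $63.91: clothing & footwear → 0% → $0.00
Wall clock $47.56: everything else → 5% → $2.38
LED flashlight $29.39: everything else → 5% → $1.47
Subtotal = $386.11; tax = $6.40; total due = $392.51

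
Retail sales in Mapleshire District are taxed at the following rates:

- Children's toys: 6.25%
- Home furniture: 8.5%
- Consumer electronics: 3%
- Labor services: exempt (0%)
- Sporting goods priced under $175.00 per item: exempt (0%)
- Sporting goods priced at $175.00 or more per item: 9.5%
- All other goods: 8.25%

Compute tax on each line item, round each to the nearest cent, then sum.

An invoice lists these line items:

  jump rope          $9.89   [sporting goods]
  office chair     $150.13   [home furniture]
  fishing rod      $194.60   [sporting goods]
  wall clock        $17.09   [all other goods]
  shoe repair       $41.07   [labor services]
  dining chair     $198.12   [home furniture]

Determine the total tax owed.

Jump rope $9.89: sporting goods, under $175.00 → 0% → $0.00
Office chair $150.13: home furniture → 8.5% → $12.76
Fishing rod $194.60: sporting goods, $175.00 or more → 9.5% → $18.49
Wall clock $17.09: all other goods → 8.25% → $1.41
Shoe repair $41.07: labor services → 0% → $0.00
Dining chair $198.12: home furniture → 8.5% → $16.84
Total tax = $12.76 + $18.49 + $1.41 + $16.84 = $49.50

$49.50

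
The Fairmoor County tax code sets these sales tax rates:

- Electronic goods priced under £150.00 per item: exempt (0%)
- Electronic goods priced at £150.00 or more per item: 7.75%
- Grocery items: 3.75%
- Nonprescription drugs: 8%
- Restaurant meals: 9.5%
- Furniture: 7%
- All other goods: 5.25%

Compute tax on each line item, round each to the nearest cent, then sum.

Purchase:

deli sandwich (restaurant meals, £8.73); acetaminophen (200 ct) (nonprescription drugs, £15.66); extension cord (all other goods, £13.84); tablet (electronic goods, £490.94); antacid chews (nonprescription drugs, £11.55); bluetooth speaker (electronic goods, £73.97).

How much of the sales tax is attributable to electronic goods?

Tablet £490.94: electronic goods, £150.00 or more → 7.75% → £38.05
Bluetooth speaker £73.97: electronic goods, under £150.00 → 0% → £0.00
Tax on electronic goods = £38.05 + £0.00 = £38.05

£38.05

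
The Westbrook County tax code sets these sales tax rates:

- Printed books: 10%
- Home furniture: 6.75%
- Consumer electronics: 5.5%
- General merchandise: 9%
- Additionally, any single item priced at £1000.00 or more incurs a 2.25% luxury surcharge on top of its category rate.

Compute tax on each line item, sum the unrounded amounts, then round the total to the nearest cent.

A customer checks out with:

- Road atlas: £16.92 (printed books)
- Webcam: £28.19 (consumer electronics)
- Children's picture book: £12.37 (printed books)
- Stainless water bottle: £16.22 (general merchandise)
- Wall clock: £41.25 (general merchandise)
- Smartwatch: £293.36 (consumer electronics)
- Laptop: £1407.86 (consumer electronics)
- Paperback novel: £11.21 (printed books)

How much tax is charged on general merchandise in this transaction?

£5.17

Stainless water bottle £16.22: general merchandise → 9% → £1.4598
Wall clock £41.25: general merchandise → 9% → £3.7125
Tax on general merchandise: unrounded sum = £5.1723 → £5.17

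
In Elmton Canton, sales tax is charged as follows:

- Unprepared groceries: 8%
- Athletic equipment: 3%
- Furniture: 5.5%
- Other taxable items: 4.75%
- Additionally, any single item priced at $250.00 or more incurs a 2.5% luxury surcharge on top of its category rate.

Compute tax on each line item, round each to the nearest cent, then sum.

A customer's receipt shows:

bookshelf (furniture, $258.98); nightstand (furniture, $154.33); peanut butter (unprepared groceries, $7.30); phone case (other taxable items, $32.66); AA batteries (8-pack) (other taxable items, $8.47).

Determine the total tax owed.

$31.74

Bookshelf $258.98: furniture → 5.5% + 2.5% surcharge = 8% → $20.72
Nightstand $154.33: furniture → 5.5% → $8.49
Peanut butter $7.30: unprepared groceries → 8% → $0.58
Phone case $32.66: other taxable items → 4.75% → $1.55
AA batteries (8-pack) $8.47: other taxable items → 4.75% → $0.40
Total tax = $20.72 + $8.49 + $0.58 + $1.55 + $0.40 = $31.74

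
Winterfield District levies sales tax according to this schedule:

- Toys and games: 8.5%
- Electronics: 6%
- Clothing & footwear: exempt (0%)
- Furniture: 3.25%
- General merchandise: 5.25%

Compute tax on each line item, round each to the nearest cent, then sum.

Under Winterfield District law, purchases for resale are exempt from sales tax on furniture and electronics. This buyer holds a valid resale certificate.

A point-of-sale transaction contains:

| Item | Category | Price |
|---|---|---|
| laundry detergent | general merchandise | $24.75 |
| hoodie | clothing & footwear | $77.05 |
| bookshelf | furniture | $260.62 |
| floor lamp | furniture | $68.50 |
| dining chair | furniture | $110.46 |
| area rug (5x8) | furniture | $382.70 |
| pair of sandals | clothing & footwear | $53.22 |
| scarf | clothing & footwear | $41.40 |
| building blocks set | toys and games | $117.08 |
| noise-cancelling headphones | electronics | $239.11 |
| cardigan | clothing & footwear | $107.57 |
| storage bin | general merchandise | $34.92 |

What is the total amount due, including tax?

Laundry detergent $24.75: general merchandise → 5.25% → $1.30
Hoodie $77.05: clothing & footwear → 0% → $0.00
Bookshelf $260.62: furniture, buyer-exempt → 0% → $0.00
Floor lamp $68.50: furniture, buyer-exempt → 0% → $0.00
Dining chair $110.46: furniture, buyer-exempt → 0% → $0.00
Area rug (5x8) $382.70: furniture, buyer-exempt → 0% → $0.00
Pair of sandals $53.22: clothing & footwear → 0% → $0.00
Scarf $41.40: clothing & footwear → 0% → $0.00
Building blocks set $117.08: toys and games → 8.5% → $9.95
Noise-cancelling headphones $239.11: electronics, buyer-exempt → 0% → $0.00
Cardigan $107.57: clothing & footwear → 0% → $0.00
Storage bin $34.92: general merchandise → 5.25% → $1.83
Subtotal = $1517.38; tax = $13.08; total due = $1530.46

$1530.46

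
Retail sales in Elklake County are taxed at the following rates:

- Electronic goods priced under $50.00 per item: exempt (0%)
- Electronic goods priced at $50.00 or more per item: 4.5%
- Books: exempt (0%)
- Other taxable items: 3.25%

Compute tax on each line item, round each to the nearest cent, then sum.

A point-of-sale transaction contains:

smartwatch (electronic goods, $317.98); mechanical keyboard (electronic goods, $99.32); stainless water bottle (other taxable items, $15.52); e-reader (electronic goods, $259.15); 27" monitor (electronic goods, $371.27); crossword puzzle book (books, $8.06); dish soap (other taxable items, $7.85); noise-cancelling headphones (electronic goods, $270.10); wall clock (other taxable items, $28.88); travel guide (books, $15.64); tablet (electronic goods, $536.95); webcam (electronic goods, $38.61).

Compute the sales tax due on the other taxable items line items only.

Stainless water bottle $15.52: other taxable items → 3.25% → $0.50
Dish soap $7.85: other taxable items → 3.25% → $0.26
Wall clock $28.88: other taxable items → 3.25% → $0.94
Tax on other taxable items = $0.50 + $0.26 + $0.94 = $1.70

$1.70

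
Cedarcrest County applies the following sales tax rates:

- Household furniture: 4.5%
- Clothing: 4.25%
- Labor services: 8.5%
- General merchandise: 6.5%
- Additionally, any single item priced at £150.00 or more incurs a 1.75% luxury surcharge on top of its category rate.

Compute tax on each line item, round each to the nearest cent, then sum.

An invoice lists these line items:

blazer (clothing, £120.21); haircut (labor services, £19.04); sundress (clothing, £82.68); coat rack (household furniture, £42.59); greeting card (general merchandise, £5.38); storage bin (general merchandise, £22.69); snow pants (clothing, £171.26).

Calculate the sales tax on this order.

Blazer £120.21: clothing → 4.25% → £5.11
Haircut £19.04: labor services → 8.5% → £1.62
Sundress £82.68: clothing → 4.25% → £3.51
Coat rack £42.59: household furniture → 4.5% → £1.92
Greeting card £5.38: general merchandise → 6.5% → £0.35
Storage bin £22.69: general merchandise → 6.5% → £1.47
Snow pants £171.26: clothing → 4.25% + 1.75% surcharge = 6% → £10.28
Total tax = £5.11 + £1.62 + £3.51 + £1.92 + £0.35 + £1.47 + £10.28 = £24.26

£24.26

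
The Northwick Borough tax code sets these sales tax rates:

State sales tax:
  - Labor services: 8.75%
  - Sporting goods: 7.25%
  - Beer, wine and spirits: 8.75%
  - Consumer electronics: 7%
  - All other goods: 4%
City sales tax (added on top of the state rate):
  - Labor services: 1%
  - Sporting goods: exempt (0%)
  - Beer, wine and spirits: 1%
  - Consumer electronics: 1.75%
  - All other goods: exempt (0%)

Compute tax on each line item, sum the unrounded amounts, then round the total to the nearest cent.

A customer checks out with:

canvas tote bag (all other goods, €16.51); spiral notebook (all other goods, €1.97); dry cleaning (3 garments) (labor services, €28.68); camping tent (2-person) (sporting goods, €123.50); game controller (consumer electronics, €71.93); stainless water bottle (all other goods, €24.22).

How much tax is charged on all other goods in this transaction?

€1.71

Canvas tote bag €16.51: all other goods → 4% + 0% city = 4% → €0.6604
Spiral notebook €1.97: all other goods → 4% + 0% city = 4% → €0.0788
Stainless water bottle €24.22: all other goods → 4% + 0% city = 4% → €0.9688
Tax on all other goods: unrounded sum = €1.708 → €1.71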